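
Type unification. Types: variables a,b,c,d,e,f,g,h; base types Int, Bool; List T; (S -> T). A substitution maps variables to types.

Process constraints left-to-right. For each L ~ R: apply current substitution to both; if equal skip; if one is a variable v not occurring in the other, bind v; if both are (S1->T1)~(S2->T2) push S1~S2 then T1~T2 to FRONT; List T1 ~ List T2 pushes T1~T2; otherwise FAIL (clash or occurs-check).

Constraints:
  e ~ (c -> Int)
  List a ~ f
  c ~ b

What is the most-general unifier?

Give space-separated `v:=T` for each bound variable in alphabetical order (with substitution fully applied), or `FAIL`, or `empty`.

Answer: c:=b e:=(b -> Int) f:=List a

Derivation:
step 1: unify e ~ (c -> Int)  [subst: {-} | 2 pending]
  bind e := (c -> Int)
step 2: unify List a ~ f  [subst: {e:=(c -> Int)} | 1 pending]
  bind f := List a
step 3: unify c ~ b  [subst: {e:=(c -> Int), f:=List a} | 0 pending]
  bind c := b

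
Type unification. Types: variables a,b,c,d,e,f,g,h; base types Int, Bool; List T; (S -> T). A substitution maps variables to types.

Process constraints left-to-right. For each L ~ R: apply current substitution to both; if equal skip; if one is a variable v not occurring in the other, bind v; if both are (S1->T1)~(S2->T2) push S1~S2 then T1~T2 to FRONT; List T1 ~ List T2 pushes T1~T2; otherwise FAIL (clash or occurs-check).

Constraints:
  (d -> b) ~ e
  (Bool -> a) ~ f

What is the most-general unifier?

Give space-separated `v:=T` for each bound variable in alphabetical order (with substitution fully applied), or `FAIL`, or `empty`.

step 1: unify (d -> b) ~ e  [subst: {-} | 1 pending]
  bind e := (d -> b)
step 2: unify (Bool -> a) ~ f  [subst: {e:=(d -> b)} | 0 pending]
  bind f := (Bool -> a)

Answer: e:=(d -> b) f:=(Bool -> a)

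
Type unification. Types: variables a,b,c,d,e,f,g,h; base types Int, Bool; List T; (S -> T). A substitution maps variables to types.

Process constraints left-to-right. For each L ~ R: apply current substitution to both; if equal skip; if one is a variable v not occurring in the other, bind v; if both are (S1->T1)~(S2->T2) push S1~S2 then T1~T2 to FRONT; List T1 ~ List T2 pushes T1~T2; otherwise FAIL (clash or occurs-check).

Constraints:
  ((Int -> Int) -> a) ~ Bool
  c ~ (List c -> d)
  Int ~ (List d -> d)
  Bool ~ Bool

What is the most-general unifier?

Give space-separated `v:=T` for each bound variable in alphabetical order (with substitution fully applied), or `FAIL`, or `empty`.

Answer: FAIL

Derivation:
step 1: unify ((Int -> Int) -> a) ~ Bool  [subst: {-} | 3 pending]
  clash: ((Int -> Int) -> a) vs Bool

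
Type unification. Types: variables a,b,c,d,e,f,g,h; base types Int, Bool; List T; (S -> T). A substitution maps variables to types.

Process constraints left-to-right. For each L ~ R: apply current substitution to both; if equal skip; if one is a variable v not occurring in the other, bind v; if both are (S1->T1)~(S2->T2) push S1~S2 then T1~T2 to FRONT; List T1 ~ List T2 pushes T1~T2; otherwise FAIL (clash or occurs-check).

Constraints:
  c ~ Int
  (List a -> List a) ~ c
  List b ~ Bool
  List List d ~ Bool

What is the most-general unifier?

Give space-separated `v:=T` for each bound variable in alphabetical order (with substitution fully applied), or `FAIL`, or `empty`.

step 1: unify c ~ Int  [subst: {-} | 3 pending]
  bind c := Int
step 2: unify (List a -> List a) ~ Int  [subst: {c:=Int} | 2 pending]
  clash: (List a -> List a) vs Int

Answer: FAIL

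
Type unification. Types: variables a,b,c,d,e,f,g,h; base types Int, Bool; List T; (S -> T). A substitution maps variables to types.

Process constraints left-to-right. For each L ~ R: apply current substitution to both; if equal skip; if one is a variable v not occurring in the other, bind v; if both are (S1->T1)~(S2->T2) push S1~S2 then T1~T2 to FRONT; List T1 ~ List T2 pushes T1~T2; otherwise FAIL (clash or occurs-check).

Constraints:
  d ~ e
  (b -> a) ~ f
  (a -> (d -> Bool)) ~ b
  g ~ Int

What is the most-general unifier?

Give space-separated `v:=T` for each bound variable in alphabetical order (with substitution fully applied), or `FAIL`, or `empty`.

Answer: b:=(a -> (e -> Bool)) d:=e f:=((a -> (e -> Bool)) -> a) g:=Int

Derivation:
step 1: unify d ~ e  [subst: {-} | 3 pending]
  bind d := e
step 2: unify (b -> a) ~ f  [subst: {d:=e} | 2 pending]
  bind f := (b -> a)
step 3: unify (a -> (e -> Bool)) ~ b  [subst: {d:=e, f:=(b -> a)} | 1 pending]
  bind b := (a -> (e -> Bool))
step 4: unify g ~ Int  [subst: {d:=e, f:=(b -> a), b:=(a -> (e -> Bool))} | 0 pending]
  bind g := Int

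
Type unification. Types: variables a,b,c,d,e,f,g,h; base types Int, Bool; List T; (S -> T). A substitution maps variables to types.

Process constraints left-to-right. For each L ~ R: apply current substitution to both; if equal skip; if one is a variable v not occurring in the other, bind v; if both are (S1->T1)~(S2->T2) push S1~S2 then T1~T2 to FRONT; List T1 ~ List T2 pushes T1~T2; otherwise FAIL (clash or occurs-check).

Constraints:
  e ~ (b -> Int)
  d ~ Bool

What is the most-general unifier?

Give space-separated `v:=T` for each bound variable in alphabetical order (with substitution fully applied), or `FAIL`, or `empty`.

Answer: d:=Bool e:=(b -> Int)

Derivation:
step 1: unify e ~ (b -> Int)  [subst: {-} | 1 pending]
  bind e := (b -> Int)
step 2: unify d ~ Bool  [subst: {e:=(b -> Int)} | 0 pending]
  bind d := Bool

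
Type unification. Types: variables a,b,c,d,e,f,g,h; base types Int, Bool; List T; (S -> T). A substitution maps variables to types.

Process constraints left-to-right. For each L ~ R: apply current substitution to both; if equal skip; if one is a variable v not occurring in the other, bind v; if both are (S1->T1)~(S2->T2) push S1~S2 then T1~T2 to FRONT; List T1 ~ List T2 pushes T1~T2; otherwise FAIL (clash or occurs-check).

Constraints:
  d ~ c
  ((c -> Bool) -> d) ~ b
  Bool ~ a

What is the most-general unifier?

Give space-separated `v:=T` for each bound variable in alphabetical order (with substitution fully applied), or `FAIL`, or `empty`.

Answer: a:=Bool b:=((c -> Bool) -> c) d:=c

Derivation:
step 1: unify d ~ c  [subst: {-} | 2 pending]
  bind d := c
step 2: unify ((c -> Bool) -> c) ~ b  [subst: {d:=c} | 1 pending]
  bind b := ((c -> Bool) -> c)
step 3: unify Bool ~ a  [subst: {d:=c, b:=((c -> Bool) -> c)} | 0 pending]
  bind a := Bool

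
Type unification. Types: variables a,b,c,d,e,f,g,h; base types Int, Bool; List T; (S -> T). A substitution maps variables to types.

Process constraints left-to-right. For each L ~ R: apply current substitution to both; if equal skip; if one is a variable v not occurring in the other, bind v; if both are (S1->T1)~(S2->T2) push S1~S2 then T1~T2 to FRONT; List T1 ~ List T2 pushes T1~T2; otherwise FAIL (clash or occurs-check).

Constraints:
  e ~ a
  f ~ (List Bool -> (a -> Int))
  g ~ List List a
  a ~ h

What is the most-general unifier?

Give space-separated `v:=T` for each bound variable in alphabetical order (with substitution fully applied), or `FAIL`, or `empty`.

step 1: unify e ~ a  [subst: {-} | 3 pending]
  bind e := a
step 2: unify f ~ (List Bool -> (a -> Int))  [subst: {e:=a} | 2 pending]
  bind f := (List Bool -> (a -> Int))
step 3: unify g ~ List List a  [subst: {e:=a, f:=(List Bool -> (a -> Int))} | 1 pending]
  bind g := List List a
step 4: unify a ~ h  [subst: {e:=a, f:=(List Bool -> (a -> Int)), g:=List List a} | 0 pending]
  bind a := h

Answer: a:=h e:=h f:=(List Bool -> (h -> Int)) g:=List List h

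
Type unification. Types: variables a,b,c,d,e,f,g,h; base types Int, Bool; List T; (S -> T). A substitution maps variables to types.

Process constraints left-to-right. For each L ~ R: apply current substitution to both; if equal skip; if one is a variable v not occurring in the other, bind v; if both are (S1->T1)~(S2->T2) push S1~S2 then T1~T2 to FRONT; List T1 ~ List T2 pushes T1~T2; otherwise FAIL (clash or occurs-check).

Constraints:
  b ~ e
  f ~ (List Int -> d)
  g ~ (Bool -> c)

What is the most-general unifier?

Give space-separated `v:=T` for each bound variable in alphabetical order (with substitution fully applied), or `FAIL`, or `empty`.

Answer: b:=e f:=(List Int -> d) g:=(Bool -> c)

Derivation:
step 1: unify b ~ e  [subst: {-} | 2 pending]
  bind b := e
step 2: unify f ~ (List Int -> d)  [subst: {b:=e} | 1 pending]
  bind f := (List Int -> d)
step 3: unify g ~ (Bool -> c)  [subst: {b:=e, f:=(List Int -> d)} | 0 pending]
  bind g := (Bool -> c)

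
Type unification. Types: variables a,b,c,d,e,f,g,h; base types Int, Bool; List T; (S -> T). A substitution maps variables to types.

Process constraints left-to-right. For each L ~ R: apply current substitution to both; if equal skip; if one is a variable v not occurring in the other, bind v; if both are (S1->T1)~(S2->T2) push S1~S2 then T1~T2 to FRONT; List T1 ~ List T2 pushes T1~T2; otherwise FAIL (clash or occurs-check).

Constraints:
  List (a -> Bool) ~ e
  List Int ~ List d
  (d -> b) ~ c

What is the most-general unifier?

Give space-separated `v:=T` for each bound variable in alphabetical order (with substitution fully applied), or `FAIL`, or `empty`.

step 1: unify List (a -> Bool) ~ e  [subst: {-} | 2 pending]
  bind e := List (a -> Bool)
step 2: unify List Int ~ List d  [subst: {e:=List (a -> Bool)} | 1 pending]
  -> decompose List: push Int~d
step 3: unify Int ~ d  [subst: {e:=List (a -> Bool)} | 1 pending]
  bind d := Int
step 4: unify (Int -> b) ~ c  [subst: {e:=List (a -> Bool), d:=Int} | 0 pending]
  bind c := (Int -> b)

Answer: c:=(Int -> b) d:=Int e:=List (a -> Bool)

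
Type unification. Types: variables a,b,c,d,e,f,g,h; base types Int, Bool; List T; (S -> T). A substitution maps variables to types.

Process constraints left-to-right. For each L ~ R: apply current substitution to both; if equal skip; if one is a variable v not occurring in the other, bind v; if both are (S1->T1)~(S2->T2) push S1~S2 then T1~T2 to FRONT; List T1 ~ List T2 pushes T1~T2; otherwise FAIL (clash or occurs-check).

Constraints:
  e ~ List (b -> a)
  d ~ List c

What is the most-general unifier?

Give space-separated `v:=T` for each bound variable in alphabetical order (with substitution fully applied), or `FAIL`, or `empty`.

step 1: unify e ~ List (b -> a)  [subst: {-} | 1 pending]
  bind e := List (b -> a)
step 2: unify d ~ List c  [subst: {e:=List (b -> a)} | 0 pending]
  bind d := List c

Answer: d:=List c e:=List (b -> a)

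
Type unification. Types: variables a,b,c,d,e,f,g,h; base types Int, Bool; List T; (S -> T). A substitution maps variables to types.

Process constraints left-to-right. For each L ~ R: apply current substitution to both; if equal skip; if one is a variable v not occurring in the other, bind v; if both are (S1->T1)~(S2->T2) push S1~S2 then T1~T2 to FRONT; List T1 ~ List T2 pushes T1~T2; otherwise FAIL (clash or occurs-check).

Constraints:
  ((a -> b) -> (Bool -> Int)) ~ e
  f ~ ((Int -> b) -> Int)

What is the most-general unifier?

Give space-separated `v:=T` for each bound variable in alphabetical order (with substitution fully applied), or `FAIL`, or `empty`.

Answer: e:=((a -> b) -> (Bool -> Int)) f:=((Int -> b) -> Int)

Derivation:
step 1: unify ((a -> b) -> (Bool -> Int)) ~ e  [subst: {-} | 1 pending]
  bind e := ((a -> b) -> (Bool -> Int))
step 2: unify f ~ ((Int -> b) -> Int)  [subst: {e:=((a -> b) -> (Bool -> Int))} | 0 pending]
  bind f := ((Int -> b) -> Int)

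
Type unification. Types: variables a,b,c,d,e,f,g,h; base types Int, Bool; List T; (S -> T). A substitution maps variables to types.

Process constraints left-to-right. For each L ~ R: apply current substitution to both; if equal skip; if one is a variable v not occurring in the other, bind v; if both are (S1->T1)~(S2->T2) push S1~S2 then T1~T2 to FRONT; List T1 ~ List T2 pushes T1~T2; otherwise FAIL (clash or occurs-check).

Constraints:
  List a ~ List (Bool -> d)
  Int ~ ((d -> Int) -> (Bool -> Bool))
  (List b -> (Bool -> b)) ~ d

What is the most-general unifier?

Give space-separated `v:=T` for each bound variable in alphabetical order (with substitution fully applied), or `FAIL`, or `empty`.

step 1: unify List a ~ List (Bool -> d)  [subst: {-} | 2 pending]
  -> decompose List: push a~(Bool -> d)
step 2: unify a ~ (Bool -> d)  [subst: {-} | 2 pending]
  bind a := (Bool -> d)
step 3: unify Int ~ ((d -> Int) -> (Bool -> Bool))  [subst: {a:=(Bool -> d)} | 1 pending]
  clash: Int vs ((d -> Int) -> (Bool -> Bool))

Answer: FAIL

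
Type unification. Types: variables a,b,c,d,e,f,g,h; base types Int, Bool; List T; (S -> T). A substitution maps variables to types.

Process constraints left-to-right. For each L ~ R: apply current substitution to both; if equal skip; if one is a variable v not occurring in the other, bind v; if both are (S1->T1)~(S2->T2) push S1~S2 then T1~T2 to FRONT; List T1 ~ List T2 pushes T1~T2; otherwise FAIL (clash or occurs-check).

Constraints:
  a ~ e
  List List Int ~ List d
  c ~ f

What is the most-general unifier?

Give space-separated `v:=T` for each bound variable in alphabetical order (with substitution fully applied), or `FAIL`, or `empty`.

Answer: a:=e c:=f d:=List Int

Derivation:
step 1: unify a ~ e  [subst: {-} | 2 pending]
  bind a := e
step 2: unify List List Int ~ List d  [subst: {a:=e} | 1 pending]
  -> decompose List: push List Int~d
step 3: unify List Int ~ d  [subst: {a:=e} | 1 pending]
  bind d := List Int
step 4: unify c ~ f  [subst: {a:=e, d:=List Int} | 0 pending]
  bind c := f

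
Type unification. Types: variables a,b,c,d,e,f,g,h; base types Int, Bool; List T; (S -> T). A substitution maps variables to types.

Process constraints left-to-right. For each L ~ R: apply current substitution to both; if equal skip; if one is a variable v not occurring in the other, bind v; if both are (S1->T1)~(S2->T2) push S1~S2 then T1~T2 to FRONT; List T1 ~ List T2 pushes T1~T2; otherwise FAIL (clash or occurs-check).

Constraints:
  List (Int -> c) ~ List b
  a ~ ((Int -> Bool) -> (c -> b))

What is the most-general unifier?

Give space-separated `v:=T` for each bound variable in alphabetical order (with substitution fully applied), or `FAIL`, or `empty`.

Answer: a:=((Int -> Bool) -> (c -> (Int -> c))) b:=(Int -> c)

Derivation:
step 1: unify List (Int -> c) ~ List b  [subst: {-} | 1 pending]
  -> decompose List: push (Int -> c)~b
step 2: unify (Int -> c) ~ b  [subst: {-} | 1 pending]
  bind b := (Int -> c)
step 3: unify a ~ ((Int -> Bool) -> (c -> (Int -> c)))  [subst: {b:=(Int -> c)} | 0 pending]
  bind a := ((Int -> Bool) -> (c -> (Int -> c)))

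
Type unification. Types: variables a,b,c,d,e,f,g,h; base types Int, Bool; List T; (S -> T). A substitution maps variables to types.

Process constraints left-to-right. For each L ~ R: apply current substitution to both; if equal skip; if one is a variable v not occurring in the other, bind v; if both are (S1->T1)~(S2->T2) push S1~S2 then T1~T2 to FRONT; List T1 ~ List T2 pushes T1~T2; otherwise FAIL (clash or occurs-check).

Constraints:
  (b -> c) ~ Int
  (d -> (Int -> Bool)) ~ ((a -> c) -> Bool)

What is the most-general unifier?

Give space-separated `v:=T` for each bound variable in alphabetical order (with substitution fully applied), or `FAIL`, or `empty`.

step 1: unify (b -> c) ~ Int  [subst: {-} | 1 pending]
  clash: (b -> c) vs Int

Answer: FAIL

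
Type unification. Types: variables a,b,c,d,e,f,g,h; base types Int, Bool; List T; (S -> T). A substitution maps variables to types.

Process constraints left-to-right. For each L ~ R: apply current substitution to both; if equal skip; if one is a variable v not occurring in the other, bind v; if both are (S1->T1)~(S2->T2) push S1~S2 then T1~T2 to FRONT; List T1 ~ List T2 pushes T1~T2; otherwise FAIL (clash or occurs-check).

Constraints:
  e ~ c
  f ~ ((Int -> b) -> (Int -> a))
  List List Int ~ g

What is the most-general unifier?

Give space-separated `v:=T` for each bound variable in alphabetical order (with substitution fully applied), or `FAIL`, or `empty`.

step 1: unify e ~ c  [subst: {-} | 2 pending]
  bind e := c
step 2: unify f ~ ((Int -> b) -> (Int -> a))  [subst: {e:=c} | 1 pending]
  bind f := ((Int -> b) -> (Int -> a))
step 3: unify List List Int ~ g  [subst: {e:=c, f:=((Int -> b) -> (Int -> a))} | 0 pending]
  bind g := List List Int

Answer: e:=c f:=((Int -> b) -> (Int -> a)) g:=List List Int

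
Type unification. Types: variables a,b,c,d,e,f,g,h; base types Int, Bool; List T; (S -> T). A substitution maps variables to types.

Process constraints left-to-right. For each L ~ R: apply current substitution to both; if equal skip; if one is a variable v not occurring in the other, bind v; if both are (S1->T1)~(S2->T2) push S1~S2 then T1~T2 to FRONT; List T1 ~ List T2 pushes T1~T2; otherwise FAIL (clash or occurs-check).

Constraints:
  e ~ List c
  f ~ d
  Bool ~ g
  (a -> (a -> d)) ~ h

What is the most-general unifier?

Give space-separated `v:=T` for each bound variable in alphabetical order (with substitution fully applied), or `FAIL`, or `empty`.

Answer: e:=List c f:=d g:=Bool h:=(a -> (a -> d))

Derivation:
step 1: unify e ~ List c  [subst: {-} | 3 pending]
  bind e := List c
step 2: unify f ~ d  [subst: {e:=List c} | 2 pending]
  bind f := d
step 3: unify Bool ~ g  [subst: {e:=List c, f:=d} | 1 pending]
  bind g := Bool
step 4: unify (a -> (a -> d)) ~ h  [subst: {e:=List c, f:=d, g:=Bool} | 0 pending]
  bind h := (a -> (a -> d))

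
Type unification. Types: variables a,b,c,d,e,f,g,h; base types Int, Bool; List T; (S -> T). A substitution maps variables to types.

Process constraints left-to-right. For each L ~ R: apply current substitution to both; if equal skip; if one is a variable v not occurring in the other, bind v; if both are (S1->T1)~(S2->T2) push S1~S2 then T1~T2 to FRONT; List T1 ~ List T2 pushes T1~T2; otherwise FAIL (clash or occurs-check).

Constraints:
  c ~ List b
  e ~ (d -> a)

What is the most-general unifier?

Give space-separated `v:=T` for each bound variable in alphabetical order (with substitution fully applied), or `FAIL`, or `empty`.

step 1: unify c ~ List b  [subst: {-} | 1 pending]
  bind c := List b
step 2: unify e ~ (d -> a)  [subst: {c:=List b} | 0 pending]
  bind e := (d -> a)

Answer: c:=List b e:=(d -> a)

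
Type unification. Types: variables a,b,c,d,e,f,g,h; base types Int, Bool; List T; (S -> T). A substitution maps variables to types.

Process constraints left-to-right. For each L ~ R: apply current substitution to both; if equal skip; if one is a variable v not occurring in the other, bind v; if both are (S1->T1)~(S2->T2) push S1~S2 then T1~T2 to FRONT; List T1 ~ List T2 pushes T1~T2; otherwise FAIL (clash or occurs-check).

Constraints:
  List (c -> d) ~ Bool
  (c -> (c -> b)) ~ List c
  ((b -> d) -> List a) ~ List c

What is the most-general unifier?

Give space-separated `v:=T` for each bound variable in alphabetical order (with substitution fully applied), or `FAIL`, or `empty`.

step 1: unify List (c -> d) ~ Bool  [subst: {-} | 2 pending]
  clash: List (c -> d) vs Bool

Answer: FAIL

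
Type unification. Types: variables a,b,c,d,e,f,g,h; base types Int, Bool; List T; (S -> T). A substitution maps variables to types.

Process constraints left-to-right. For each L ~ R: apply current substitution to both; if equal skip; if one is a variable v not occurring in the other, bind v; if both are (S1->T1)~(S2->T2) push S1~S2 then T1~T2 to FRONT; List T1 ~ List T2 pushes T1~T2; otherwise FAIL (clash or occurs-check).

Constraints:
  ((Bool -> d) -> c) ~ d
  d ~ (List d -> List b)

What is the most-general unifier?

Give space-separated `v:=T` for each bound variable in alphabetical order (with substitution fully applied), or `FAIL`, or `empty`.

Answer: FAIL

Derivation:
step 1: unify ((Bool -> d) -> c) ~ d  [subst: {-} | 1 pending]
  occurs-check fail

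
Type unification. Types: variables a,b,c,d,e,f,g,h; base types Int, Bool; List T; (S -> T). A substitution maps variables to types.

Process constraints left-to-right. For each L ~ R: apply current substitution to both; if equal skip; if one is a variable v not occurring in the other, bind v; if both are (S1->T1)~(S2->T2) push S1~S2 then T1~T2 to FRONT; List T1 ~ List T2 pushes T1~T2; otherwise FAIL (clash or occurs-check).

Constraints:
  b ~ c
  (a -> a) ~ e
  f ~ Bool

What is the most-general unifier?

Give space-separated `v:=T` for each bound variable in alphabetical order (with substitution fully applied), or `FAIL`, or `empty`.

step 1: unify b ~ c  [subst: {-} | 2 pending]
  bind b := c
step 2: unify (a -> a) ~ e  [subst: {b:=c} | 1 pending]
  bind e := (a -> a)
step 3: unify f ~ Bool  [subst: {b:=c, e:=(a -> a)} | 0 pending]
  bind f := Bool

Answer: b:=c e:=(a -> a) f:=Bool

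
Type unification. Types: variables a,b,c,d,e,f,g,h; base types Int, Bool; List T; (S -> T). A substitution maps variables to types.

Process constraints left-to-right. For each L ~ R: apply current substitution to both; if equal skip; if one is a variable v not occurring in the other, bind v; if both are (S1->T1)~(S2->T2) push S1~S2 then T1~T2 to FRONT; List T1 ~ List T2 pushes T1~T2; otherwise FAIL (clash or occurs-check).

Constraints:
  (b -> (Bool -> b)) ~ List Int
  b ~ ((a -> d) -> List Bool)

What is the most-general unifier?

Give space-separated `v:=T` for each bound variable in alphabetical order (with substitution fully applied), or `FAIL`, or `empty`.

step 1: unify (b -> (Bool -> b)) ~ List Int  [subst: {-} | 1 pending]
  clash: (b -> (Bool -> b)) vs List Int

Answer: FAIL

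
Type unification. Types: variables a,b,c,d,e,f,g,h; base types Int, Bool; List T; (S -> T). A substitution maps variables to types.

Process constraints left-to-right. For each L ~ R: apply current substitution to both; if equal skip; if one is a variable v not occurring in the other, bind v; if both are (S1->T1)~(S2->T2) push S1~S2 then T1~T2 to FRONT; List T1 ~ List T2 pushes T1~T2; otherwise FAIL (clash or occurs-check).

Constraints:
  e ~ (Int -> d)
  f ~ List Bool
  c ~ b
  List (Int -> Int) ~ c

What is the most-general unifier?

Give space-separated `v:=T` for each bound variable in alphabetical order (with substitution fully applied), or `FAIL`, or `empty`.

Answer: b:=List (Int -> Int) c:=List (Int -> Int) e:=(Int -> d) f:=List Bool

Derivation:
step 1: unify e ~ (Int -> d)  [subst: {-} | 3 pending]
  bind e := (Int -> d)
step 2: unify f ~ List Bool  [subst: {e:=(Int -> d)} | 2 pending]
  bind f := List Bool
step 3: unify c ~ b  [subst: {e:=(Int -> d), f:=List Bool} | 1 pending]
  bind c := b
step 4: unify List (Int -> Int) ~ b  [subst: {e:=(Int -> d), f:=List Bool, c:=b} | 0 pending]
  bind b := List (Int -> Int)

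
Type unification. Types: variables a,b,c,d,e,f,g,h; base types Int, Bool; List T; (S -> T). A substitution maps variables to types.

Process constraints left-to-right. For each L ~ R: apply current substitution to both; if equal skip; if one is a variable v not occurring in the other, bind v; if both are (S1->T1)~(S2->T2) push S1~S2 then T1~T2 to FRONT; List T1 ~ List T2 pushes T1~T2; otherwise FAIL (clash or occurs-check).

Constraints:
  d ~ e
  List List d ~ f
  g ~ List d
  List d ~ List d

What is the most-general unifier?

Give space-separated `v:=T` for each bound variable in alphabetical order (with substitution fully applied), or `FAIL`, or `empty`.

step 1: unify d ~ e  [subst: {-} | 3 pending]
  bind d := e
step 2: unify List List e ~ f  [subst: {d:=e} | 2 pending]
  bind f := List List e
step 3: unify g ~ List e  [subst: {d:=e, f:=List List e} | 1 pending]
  bind g := List e
step 4: unify List e ~ List e  [subst: {d:=e, f:=List List e, g:=List e} | 0 pending]
  -> identical, skip

Answer: d:=e f:=List List e g:=List e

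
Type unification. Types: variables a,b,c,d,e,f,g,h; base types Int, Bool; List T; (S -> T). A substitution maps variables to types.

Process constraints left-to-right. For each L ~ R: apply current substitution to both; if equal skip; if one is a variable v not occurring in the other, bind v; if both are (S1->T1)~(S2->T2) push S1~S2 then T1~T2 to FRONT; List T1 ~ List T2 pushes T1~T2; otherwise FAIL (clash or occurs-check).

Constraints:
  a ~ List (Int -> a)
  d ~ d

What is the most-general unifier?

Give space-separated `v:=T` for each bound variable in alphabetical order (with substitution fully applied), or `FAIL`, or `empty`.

step 1: unify a ~ List (Int -> a)  [subst: {-} | 1 pending]
  occurs-check fail: a in List (Int -> a)

Answer: FAIL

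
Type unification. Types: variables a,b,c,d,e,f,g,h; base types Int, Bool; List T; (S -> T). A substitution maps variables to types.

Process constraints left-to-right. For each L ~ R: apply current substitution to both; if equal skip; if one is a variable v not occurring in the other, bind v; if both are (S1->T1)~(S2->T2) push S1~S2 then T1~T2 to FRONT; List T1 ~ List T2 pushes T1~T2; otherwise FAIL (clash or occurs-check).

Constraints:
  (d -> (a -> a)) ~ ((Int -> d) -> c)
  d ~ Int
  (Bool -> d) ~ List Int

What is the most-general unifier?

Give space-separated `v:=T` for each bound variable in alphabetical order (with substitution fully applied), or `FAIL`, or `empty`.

Answer: FAIL

Derivation:
step 1: unify (d -> (a -> a)) ~ ((Int -> d) -> c)  [subst: {-} | 2 pending]
  -> decompose arrow: push d~(Int -> d), (a -> a)~c
step 2: unify d ~ (Int -> d)  [subst: {-} | 3 pending]
  occurs-check fail: d in (Int -> d)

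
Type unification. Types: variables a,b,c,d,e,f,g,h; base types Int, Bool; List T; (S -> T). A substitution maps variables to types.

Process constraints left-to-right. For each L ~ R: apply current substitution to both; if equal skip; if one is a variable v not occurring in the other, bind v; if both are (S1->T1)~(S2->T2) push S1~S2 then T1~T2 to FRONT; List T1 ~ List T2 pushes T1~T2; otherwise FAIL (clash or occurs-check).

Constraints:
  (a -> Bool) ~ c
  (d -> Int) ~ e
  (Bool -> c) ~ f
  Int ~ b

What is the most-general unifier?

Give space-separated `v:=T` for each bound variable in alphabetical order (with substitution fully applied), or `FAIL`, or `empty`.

Answer: b:=Int c:=(a -> Bool) e:=(d -> Int) f:=(Bool -> (a -> Bool))

Derivation:
step 1: unify (a -> Bool) ~ c  [subst: {-} | 3 pending]
  bind c := (a -> Bool)
step 2: unify (d -> Int) ~ e  [subst: {c:=(a -> Bool)} | 2 pending]
  bind e := (d -> Int)
step 3: unify (Bool -> (a -> Bool)) ~ f  [subst: {c:=(a -> Bool), e:=(d -> Int)} | 1 pending]
  bind f := (Bool -> (a -> Bool))
step 4: unify Int ~ b  [subst: {c:=(a -> Bool), e:=(d -> Int), f:=(Bool -> (a -> Bool))} | 0 pending]
  bind b := Int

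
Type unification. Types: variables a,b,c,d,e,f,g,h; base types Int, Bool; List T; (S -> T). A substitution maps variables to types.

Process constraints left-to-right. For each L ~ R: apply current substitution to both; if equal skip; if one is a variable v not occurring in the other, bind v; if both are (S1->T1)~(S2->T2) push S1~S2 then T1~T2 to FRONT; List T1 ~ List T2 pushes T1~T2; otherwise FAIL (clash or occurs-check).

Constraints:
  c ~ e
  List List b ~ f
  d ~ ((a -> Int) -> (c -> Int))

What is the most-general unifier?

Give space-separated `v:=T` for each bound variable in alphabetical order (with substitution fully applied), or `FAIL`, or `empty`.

Answer: c:=e d:=((a -> Int) -> (e -> Int)) f:=List List b

Derivation:
step 1: unify c ~ e  [subst: {-} | 2 pending]
  bind c := e
step 2: unify List List b ~ f  [subst: {c:=e} | 1 pending]
  bind f := List List b
step 3: unify d ~ ((a -> Int) -> (e -> Int))  [subst: {c:=e, f:=List List b} | 0 pending]
  bind d := ((a -> Int) -> (e -> Int))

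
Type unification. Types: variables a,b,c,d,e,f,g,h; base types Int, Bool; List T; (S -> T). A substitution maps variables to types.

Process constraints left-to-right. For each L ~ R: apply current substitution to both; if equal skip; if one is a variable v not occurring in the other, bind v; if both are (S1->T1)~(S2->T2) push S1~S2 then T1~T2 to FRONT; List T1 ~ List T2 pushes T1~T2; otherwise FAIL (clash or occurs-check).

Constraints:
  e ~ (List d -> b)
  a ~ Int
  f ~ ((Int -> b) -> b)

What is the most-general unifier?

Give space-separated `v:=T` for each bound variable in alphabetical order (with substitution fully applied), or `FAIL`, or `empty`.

Answer: a:=Int e:=(List d -> b) f:=((Int -> b) -> b)

Derivation:
step 1: unify e ~ (List d -> b)  [subst: {-} | 2 pending]
  bind e := (List d -> b)
step 2: unify a ~ Int  [subst: {e:=(List d -> b)} | 1 pending]
  bind a := Int
step 3: unify f ~ ((Int -> b) -> b)  [subst: {e:=(List d -> b), a:=Int} | 0 pending]
  bind f := ((Int -> b) -> b)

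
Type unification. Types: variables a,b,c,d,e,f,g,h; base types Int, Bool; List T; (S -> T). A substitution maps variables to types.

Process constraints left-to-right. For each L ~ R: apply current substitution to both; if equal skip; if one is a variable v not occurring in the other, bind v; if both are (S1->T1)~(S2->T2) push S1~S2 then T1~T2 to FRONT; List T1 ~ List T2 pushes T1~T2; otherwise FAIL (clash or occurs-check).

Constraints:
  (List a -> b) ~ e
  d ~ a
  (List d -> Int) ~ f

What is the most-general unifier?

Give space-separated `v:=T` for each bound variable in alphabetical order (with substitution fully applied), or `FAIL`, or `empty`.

Answer: d:=a e:=(List a -> b) f:=(List a -> Int)

Derivation:
step 1: unify (List a -> b) ~ e  [subst: {-} | 2 pending]
  bind e := (List a -> b)
step 2: unify d ~ a  [subst: {e:=(List a -> b)} | 1 pending]
  bind d := a
step 3: unify (List a -> Int) ~ f  [subst: {e:=(List a -> b), d:=a} | 0 pending]
  bind f := (List a -> Int)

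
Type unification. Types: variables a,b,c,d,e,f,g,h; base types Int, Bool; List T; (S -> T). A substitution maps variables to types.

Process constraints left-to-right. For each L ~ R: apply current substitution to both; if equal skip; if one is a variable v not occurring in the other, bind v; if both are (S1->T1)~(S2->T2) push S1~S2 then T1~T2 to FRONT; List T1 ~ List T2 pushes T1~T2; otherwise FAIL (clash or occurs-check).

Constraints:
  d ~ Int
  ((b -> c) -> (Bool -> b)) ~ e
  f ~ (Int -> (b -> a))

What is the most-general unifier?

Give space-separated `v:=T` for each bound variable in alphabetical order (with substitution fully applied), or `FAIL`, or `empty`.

step 1: unify d ~ Int  [subst: {-} | 2 pending]
  bind d := Int
step 2: unify ((b -> c) -> (Bool -> b)) ~ e  [subst: {d:=Int} | 1 pending]
  bind e := ((b -> c) -> (Bool -> b))
step 3: unify f ~ (Int -> (b -> a))  [subst: {d:=Int, e:=((b -> c) -> (Bool -> b))} | 0 pending]
  bind f := (Int -> (b -> a))

Answer: d:=Int e:=((b -> c) -> (Bool -> b)) f:=(Int -> (b -> a))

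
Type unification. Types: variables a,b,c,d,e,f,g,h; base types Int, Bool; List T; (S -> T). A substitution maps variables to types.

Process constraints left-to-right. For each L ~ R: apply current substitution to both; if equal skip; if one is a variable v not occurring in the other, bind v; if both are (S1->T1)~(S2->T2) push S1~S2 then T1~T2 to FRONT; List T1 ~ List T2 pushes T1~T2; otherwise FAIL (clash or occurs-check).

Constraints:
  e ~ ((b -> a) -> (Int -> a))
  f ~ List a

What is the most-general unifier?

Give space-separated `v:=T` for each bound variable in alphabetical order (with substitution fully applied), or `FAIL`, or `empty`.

step 1: unify e ~ ((b -> a) -> (Int -> a))  [subst: {-} | 1 pending]
  bind e := ((b -> a) -> (Int -> a))
step 2: unify f ~ List a  [subst: {e:=((b -> a) -> (Int -> a))} | 0 pending]
  bind f := List a

Answer: e:=((b -> a) -> (Int -> a)) f:=List a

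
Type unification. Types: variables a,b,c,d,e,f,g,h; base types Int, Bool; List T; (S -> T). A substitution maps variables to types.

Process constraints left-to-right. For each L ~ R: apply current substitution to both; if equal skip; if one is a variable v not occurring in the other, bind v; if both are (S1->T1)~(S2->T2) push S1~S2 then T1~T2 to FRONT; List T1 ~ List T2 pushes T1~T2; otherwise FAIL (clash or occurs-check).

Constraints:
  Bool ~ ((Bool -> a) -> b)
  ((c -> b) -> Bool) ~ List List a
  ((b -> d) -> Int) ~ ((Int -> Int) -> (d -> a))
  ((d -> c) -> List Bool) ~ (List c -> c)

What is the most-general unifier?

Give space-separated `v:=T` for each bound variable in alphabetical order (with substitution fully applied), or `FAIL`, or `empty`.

step 1: unify Bool ~ ((Bool -> a) -> b)  [subst: {-} | 3 pending]
  clash: Bool vs ((Bool -> a) -> b)

Answer: FAIL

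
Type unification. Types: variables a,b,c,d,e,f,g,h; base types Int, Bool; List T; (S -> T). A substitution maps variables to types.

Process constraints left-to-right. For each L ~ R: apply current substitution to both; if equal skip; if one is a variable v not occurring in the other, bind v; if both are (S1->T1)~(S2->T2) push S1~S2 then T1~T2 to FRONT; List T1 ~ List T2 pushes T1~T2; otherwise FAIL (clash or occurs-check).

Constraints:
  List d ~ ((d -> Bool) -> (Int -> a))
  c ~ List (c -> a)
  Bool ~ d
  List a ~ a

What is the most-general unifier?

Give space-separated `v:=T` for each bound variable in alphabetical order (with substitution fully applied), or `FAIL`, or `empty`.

step 1: unify List d ~ ((d -> Bool) -> (Int -> a))  [subst: {-} | 3 pending]
  clash: List d vs ((d -> Bool) -> (Int -> a))

Answer: FAIL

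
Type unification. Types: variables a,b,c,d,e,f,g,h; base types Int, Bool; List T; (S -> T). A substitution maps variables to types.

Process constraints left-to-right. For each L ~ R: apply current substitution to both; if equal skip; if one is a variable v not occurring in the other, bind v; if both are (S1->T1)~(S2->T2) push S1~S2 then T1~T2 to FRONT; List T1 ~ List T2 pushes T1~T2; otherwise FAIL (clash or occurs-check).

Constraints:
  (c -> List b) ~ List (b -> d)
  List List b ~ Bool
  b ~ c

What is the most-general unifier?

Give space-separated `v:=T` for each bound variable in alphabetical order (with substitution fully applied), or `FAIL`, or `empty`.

step 1: unify (c -> List b) ~ List (b -> d)  [subst: {-} | 2 pending]
  clash: (c -> List b) vs List (b -> d)

Answer: FAIL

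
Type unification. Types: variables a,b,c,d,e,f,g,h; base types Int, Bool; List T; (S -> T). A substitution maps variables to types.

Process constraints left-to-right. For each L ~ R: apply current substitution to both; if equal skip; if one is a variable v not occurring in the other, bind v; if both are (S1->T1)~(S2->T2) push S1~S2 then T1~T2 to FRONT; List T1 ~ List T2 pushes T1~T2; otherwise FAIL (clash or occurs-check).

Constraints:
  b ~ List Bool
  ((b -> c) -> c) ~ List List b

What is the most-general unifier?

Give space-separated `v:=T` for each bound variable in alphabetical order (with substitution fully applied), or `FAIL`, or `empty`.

step 1: unify b ~ List Bool  [subst: {-} | 1 pending]
  bind b := List Bool
step 2: unify ((List Bool -> c) -> c) ~ List List List Bool  [subst: {b:=List Bool} | 0 pending]
  clash: ((List Bool -> c) -> c) vs List List List Bool

Answer: FAIL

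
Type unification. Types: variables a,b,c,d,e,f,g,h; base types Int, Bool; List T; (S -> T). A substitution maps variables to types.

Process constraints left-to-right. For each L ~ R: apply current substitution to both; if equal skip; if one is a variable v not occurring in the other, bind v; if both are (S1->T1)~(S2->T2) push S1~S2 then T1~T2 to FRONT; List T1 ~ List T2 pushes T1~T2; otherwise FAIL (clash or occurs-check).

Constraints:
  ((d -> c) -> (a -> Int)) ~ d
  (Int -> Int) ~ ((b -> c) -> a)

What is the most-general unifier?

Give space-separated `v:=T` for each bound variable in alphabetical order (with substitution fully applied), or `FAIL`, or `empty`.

step 1: unify ((d -> c) -> (a -> Int)) ~ d  [subst: {-} | 1 pending]
  occurs-check fail

Answer: FAIL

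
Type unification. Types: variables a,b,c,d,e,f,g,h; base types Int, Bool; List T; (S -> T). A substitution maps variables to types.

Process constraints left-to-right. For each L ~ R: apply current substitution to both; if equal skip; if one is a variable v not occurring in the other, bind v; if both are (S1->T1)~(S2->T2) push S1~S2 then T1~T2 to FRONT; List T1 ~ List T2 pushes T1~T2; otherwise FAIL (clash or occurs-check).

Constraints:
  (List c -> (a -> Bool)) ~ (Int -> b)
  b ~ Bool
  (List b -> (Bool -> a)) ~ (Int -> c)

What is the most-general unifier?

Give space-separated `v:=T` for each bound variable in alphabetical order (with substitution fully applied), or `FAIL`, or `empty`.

step 1: unify (List c -> (a -> Bool)) ~ (Int -> b)  [subst: {-} | 2 pending]
  -> decompose arrow: push List c~Int, (a -> Bool)~b
step 2: unify List c ~ Int  [subst: {-} | 3 pending]
  clash: List c vs Int

Answer: FAIL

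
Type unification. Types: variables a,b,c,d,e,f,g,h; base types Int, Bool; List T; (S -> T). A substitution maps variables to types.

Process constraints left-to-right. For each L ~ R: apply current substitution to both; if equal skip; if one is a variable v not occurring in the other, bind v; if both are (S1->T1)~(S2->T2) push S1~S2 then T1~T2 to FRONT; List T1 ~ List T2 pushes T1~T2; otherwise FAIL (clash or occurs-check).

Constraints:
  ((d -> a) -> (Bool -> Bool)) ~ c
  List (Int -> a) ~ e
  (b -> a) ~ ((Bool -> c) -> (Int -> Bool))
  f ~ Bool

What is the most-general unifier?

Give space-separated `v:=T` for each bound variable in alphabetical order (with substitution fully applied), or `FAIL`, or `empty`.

step 1: unify ((d -> a) -> (Bool -> Bool)) ~ c  [subst: {-} | 3 pending]
  bind c := ((d -> a) -> (Bool -> Bool))
step 2: unify List (Int -> a) ~ e  [subst: {c:=((d -> a) -> (Bool -> Bool))} | 2 pending]
  bind e := List (Int -> a)
step 3: unify (b -> a) ~ ((Bool -> ((d -> a) -> (Bool -> Bool))) -> (Int -> Bool))  [subst: {c:=((d -> a) -> (Bool -> Bool)), e:=List (Int -> a)} | 1 pending]
  -> decompose arrow: push b~(Bool -> ((d -> a) -> (Bool -> Bool))), a~(Int -> Bool)
step 4: unify b ~ (Bool -> ((d -> a) -> (Bool -> Bool)))  [subst: {c:=((d -> a) -> (Bool -> Bool)), e:=List (Int -> a)} | 2 pending]
  bind b := (Bool -> ((d -> a) -> (Bool -> Bool)))
step 5: unify a ~ (Int -> Bool)  [subst: {c:=((d -> a) -> (Bool -> Bool)), e:=List (Int -> a), b:=(Bool -> ((d -> a) -> (Bool -> Bool)))} | 1 pending]
  bind a := (Int -> Bool)
step 6: unify f ~ Bool  [subst: {c:=((d -> a) -> (Bool -> Bool)), e:=List (Int -> a), b:=(Bool -> ((d -> a) -> (Bool -> Bool))), a:=(Int -> Bool)} | 0 pending]
  bind f := Bool

Answer: a:=(Int -> Bool) b:=(Bool -> ((d -> (Int -> Bool)) -> (Bool -> Bool))) c:=((d -> (Int -> Bool)) -> (Bool -> Bool)) e:=List (Int -> (Int -> Bool)) f:=Bool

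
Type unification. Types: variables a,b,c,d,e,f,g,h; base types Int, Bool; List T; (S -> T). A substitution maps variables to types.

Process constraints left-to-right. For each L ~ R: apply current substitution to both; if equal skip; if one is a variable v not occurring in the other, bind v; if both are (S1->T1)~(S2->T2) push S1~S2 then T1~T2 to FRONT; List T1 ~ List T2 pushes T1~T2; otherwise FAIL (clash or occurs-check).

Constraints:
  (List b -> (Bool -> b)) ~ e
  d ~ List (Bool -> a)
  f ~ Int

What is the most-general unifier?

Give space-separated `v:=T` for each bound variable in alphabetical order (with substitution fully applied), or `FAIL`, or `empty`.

step 1: unify (List b -> (Bool -> b)) ~ e  [subst: {-} | 2 pending]
  bind e := (List b -> (Bool -> b))
step 2: unify d ~ List (Bool -> a)  [subst: {e:=(List b -> (Bool -> b))} | 1 pending]
  bind d := List (Bool -> a)
step 3: unify f ~ Int  [subst: {e:=(List b -> (Bool -> b)), d:=List (Bool -> a)} | 0 pending]
  bind f := Int

Answer: d:=List (Bool -> a) e:=(List b -> (Bool -> b)) f:=Int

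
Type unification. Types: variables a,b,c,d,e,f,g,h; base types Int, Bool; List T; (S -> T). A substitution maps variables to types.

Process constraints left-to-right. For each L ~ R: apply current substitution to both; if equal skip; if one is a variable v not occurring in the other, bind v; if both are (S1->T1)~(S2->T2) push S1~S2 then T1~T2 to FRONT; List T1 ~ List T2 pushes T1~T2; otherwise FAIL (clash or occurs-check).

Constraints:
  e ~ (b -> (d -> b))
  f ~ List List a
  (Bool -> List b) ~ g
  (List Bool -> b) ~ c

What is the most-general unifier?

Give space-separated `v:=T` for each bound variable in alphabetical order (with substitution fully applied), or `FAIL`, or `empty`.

Answer: c:=(List Bool -> b) e:=(b -> (d -> b)) f:=List List a g:=(Bool -> List b)

Derivation:
step 1: unify e ~ (b -> (d -> b))  [subst: {-} | 3 pending]
  bind e := (b -> (d -> b))
step 2: unify f ~ List List a  [subst: {e:=(b -> (d -> b))} | 2 pending]
  bind f := List List a
step 3: unify (Bool -> List b) ~ g  [subst: {e:=(b -> (d -> b)), f:=List List a} | 1 pending]
  bind g := (Bool -> List b)
step 4: unify (List Bool -> b) ~ c  [subst: {e:=(b -> (d -> b)), f:=List List a, g:=(Bool -> List b)} | 0 pending]
  bind c := (List Bool -> b)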